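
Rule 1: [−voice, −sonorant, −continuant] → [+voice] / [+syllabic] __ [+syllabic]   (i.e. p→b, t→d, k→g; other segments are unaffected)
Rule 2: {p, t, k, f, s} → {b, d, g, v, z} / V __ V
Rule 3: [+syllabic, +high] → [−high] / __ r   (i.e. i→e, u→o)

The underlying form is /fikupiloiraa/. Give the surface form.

Rule 1 (intervocalic voicing): /k/ is a voiceless stop between vowels /i/ and /u/, so it voices to [g]. /p/ is a voiceless stop between vowels /u/ and /i/, so it voices to [b]. /fikupiloiraa/ → figubiloiraa.
Rule 2 (intervocalic voicing): no segment meets the environment; /figubiloiraa/ is unchanged.
Rule 3 (pre-rhotic lowering): /i/ is a high vowel immediately before /r/, so it lowers to [e]. /figubiloiraa/ → figubiloeraa.

figubiloeraa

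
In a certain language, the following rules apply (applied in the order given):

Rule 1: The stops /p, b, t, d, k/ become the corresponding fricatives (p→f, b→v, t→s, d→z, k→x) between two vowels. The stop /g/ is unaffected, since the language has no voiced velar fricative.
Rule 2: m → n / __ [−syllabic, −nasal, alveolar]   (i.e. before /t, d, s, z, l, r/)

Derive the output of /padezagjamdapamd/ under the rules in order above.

Rule 1 (intervocalic spirantization): /d/ is a stop between vowels /a/ and /e/, so it spirantizes to the fricative [z]. /p/ is a stop between vowels /a/ and /a/, so it spirantizes to the fricative [f]. /padezagjamdapamd/ → pazezagjamdafamd.
Rule 2 (nasal place assimilation): /m/ precedes the alveolar consonant /d/, so it assimilates in place to [n]. /m/ precedes the alveolar consonant /d/, so it assimilates in place to [n]. /pazezagjamdafamd/ → pazezagjandafand.

pazezagjandafand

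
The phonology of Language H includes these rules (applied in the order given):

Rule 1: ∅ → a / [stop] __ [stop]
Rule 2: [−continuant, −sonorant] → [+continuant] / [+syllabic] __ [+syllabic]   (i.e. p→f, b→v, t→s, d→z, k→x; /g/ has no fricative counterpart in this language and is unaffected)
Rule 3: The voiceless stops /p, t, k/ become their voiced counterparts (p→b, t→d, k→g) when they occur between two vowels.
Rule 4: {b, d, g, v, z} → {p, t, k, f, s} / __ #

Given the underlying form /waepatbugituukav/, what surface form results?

Rule 1 (stop-cluster a-epenthesis): /t/ and /b/ form a stop–stop cluster, so [a] is inserted between them. /waepatbugituukav/ → waepatabugituukav.
Rule 2 (intervocalic spirantization): /p/ is a stop between vowels /e/ and /a/, so it spirantizes to the fricative [f]. /t/ is a stop between vowels /a/ and /a/, so it spirantizes to the fricative [s]. /b/ is a stop between vowels /a/ and /u/, so it spirantizes to the fricative [v]. /t/ is a stop between vowels /i/ and /u/, so it spirantizes to the fricative [s]. /k/ is a stop between vowels /u/ and /a/, so it spirantizes to the fricative [x]. /waepatabugituukav/ → waefasavugisuuxav.
Rule 3 (intervocalic voicing): no segment meets the environment; /waefasavugisuuxav/ is unchanged.
Rule 4 (final devoicing): /v/ is a voiced obstruent in word-final position, so it devoices to [f]. /waefasavugisuuxav/ → waefasavugisuuxaf.

waefasavugisuuxaf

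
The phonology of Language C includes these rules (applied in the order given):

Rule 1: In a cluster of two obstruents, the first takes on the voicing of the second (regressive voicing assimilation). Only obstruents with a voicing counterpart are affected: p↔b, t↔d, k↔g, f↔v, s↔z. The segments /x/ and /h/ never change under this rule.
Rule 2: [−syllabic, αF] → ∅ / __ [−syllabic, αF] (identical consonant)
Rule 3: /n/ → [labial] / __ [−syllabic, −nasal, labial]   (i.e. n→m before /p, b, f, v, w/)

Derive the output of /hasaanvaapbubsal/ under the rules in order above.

Rule 1 (regressive voicing assimilation): /p/ precedes the voiced obstruent /b/, so it voices to [b] by assimilation. /b/ precedes the voiceless obstruent /s/, so it devoices to [p] by assimilation. /hasaanvaapbubsal/ → hasaanvaabbupsal.
Rule 2 (degemination): /bb/ is a geminate; the first /b/ deletes. /hasaanvaabbupsal/ → hasaanvaabupsal.
Rule 3 (nasal place assimilation): /n/ precedes the labial consonant /v/, so it assimilates in place to [m]. /hasaanvaabupsal/ → hasaamvaabupsal.

hasaamvaabupsal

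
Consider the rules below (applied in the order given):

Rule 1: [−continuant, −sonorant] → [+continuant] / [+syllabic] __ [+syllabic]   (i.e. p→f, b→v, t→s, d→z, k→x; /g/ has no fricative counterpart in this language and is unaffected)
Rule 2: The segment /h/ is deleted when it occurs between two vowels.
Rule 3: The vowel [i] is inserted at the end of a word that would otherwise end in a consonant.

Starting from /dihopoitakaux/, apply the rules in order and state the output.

Rule 1 (intervocalic spirantization): /p/ is a stop between vowels /o/ and /o/, so it spirantizes to the fricative [f]. /t/ is a stop between vowels /i/ and /a/, so it spirantizes to the fricative [s]. /k/ is a stop between vowels /a/ and /a/, so it spirantizes to the fricative [x]. /dihopoitakaux/ → dihofoisaxaux.
Rule 2 (intervocalic h-deletion): /h/ occurs between vowels /i/ and /o/, so it deletes. /dihofoisaxaux/ → diofoisaxaux.
Rule 3 (final i-epenthesis): the form ends in the consonant /x/, so [i] is inserted word-finally. /diofoisaxaux/ → diofoisaxauxi.

diofoisaxauxi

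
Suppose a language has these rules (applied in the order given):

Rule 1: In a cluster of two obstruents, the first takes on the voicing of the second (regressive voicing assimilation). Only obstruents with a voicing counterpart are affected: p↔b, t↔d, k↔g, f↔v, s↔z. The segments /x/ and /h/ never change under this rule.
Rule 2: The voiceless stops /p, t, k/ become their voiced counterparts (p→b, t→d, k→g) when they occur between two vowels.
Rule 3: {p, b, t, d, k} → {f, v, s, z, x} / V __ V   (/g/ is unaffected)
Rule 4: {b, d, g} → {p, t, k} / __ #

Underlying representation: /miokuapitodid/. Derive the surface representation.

mioguavizozit

Rule 1 (regressive voicing assimilation): no segment meets the environment; /miokuapitodid/ is unchanged.
Rule 2 (intervocalic voicing): /k/ is a voiceless stop between vowels /o/ and /u/, so it voices to [g]. /p/ is a voiceless stop between vowels /a/ and /i/, so it voices to [b]. /t/ is a voiceless stop between vowels /i/ and /o/, so it voices to [d]. /miokuapitodid/ → mioguabidodid.
Rule 3 (intervocalic spirantization): /b/ is a stop between vowels /a/ and /i/, so it spirantizes to the fricative [v]. /d/ is a stop between vowels /i/ and /o/, so it spirantizes to the fricative [z]. /d/ is a stop between vowels /o/ and /i/, so it spirantizes to the fricative [z]. /mioguabidodid/ → mioguavizozid.
Rule 4 (final devoicing): /d/ is a voiced stop in word-final position, so it devoices to [t]. /mioguavizozid/ → mioguavizozit.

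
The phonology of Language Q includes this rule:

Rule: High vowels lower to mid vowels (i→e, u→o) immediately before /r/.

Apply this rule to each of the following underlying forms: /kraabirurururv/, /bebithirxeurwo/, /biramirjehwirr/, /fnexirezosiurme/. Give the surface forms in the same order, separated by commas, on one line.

kraaberorororv, bebitherxeorwo, beramerjehwerr, fnexerezosiorme

/kraabirurururv/: /i/ is a high vowel immediately before /r/, so it lowers to [e]. /u/ is a high vowel immediately before /r/, so it lowers to [o]. /u/ is a high vowel immediately before /r/, so it lowers to [o]. /u/ is a high vowel immediately before /r/, so it lowers to [o]. → [kraaberorororv].
/bebithirxeurwo/: /i/ is a high vowel immediately before /r/, so it lowers to [e]. /u/ is a high vowel immediately before /r/, so it lowers to [o]. → [bebitherxeorwo].
/biramirjehwirr/: /i/ is a high vowel immediately before /r/, so it lowers to [e]. /i/ is a high vowel immediately before /r/, so it lowers to [e]. /i/ is a high vowel immediately before /r/, so it lowers to [e]. → [beramerjehwerr].
/fnexirezosiurme/: /i/ is a high vowel immediately before /r/, so it lowers to [e]. /u/ is a high vowel immediately before /r/, so it lowers to [o]. → [fnexerezosiorme].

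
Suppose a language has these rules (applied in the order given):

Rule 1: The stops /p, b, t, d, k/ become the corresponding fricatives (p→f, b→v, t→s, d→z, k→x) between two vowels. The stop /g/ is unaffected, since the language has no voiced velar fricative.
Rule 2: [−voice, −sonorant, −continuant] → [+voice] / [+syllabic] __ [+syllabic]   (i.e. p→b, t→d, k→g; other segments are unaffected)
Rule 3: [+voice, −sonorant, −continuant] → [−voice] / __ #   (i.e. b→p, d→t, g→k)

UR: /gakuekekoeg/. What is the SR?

Rule 1 (intervocalic spirantization): /k/ is a stop between vowels /a/ and /u/, so it spirantizes to the fricative [x]. /k/ is a stop between vowels /e/ and /e/, so it spirantizes to the fricative [x]. /k/ is a stop between vowels /e/ and /o/, so it spirantizes to the fricative [x]. /gakuekekoeg/ → gaxuexexoeg.
Rule 2 (intervocalic voicing): no segment meets the environment; /gaxuexexoeg/ is unchanged.
Rule 3 (final devoicing): /g/ is a voiced stop in word-final position, so it devoices to [k]. /gaxuexexoeg/ → gaxuexexoek.

gaxuexexoek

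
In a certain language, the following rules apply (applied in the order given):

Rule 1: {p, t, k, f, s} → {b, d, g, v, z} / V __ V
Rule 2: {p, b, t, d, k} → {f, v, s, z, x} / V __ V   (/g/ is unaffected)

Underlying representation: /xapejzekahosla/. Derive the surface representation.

xavejzegahosla

Rule 1 (intervocalic voicing): /p/ is a voiceless obstruent between vowels /a/ and /e/, so it voices to [b]. /k/ is a voiceless obstruent between vowels /e/ and /a/, so it voices to [g]. /xapejzekahosla/ → xabejzegahosla.
Rule 2 (intervocalic spirantization): /b/ is a stop between vowels /a/ and /e/, so it spirantizes to the fricative [v]. /xabejzegahosla/ → xavejzegahosla.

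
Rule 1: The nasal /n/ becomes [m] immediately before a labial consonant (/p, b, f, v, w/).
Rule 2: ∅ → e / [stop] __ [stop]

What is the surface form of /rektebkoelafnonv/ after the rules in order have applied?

reketebekoelafnomv

Rule 1 (nasal place assimilation): /n/ precedes the labial consonant /v/, so it assimilates in place to [m]. /rektebkoelafnonv/ → rektebkoelafnomv.
Rule 2 (stop-cluster e-epenthesis): /k/ and /t/ form a stop–stop cluster, so [e] is inserted between them. /b/ and /k/ form a stop–stop cluster, so [e] is inserted between them. /rektebkoelafnomv/ → reketebekoelafnomv.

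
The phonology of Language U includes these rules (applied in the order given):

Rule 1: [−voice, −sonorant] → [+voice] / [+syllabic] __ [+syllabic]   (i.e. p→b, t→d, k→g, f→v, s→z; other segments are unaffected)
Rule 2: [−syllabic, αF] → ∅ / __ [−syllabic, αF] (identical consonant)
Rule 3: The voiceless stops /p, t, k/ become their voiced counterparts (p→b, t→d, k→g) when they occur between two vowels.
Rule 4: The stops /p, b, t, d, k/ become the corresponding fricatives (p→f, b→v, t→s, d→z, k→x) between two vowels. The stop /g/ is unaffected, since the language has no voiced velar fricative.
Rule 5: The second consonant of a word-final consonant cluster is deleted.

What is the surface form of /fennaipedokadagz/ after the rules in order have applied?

fenaivezogazag

Rule 1 (intervocalic voicing): /p/ is a voiceless obstruent between vowels /i/ and /e/, so it voices to [b]. /k/ is a voiceless obstruent between vowels /o/ and /a/, so it voices to [g]. /fennaipedokadagz/ → fennaibedogadagz.
Rule 2 (degemination): /nn/ is a geminate; the first /n/ deletes. /fennaibedogadagz/ → fenaibedogadagz.
Rule 3 (intervocalic voicing): no segment meets the environment; /fenaibedogadagz/ is unchanged.
Rule 4 (intervocalic spirantization): /b/ is a stop between vowels /i/ and /e/, so it spirantizes to the fricative [v]. /d/ is a stop between vowels /e/ and /o/, so it spirantizes to the fricative [z]. /d/ is a stop between vowels /a/ and /a/, so it spirantizes to the fricative [z]. /fenaibedogadagz/ → fenaivezogazagz.
Rule 5 (final cluster simplification): /z/ is the second consonant of a word-final cluster /gz/, so it deletes. /fenaivezogazagz/ → fenaivezogazag.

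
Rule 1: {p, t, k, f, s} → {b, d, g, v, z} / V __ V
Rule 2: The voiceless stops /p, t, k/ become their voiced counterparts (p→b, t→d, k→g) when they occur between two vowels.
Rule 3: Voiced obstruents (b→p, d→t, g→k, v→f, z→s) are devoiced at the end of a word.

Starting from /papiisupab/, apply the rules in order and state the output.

pabiizubap

Rule 1 (intervocalic voicing): /p/ is a voiceless obstruent between vowels /a/ and /i/, so it voices to [b]. /s/ is a voiceless obstruent between vowels /i/ and /u/, so it voices to [z]. /p/ is a voiceless obstruent between vowels /u/ and /a/, so it voices to [b]. /papiisupab/ → pabiizubab.
Rule 2 (intervocalic voicing): no segment meets the environment; /pabiizubab/ is unchanged.
Rule 3 (final devoicing): /b/ is a voiced obstruent in word-final position, so it devoices to [p]. /pabiizubab/ → pabiizubap.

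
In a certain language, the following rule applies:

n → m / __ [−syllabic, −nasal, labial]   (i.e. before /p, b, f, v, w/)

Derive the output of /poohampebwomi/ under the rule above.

No segment of /poohampebwomi/ meets the structural description of the rule, so the form surfaces unchanged.

poohampebwomi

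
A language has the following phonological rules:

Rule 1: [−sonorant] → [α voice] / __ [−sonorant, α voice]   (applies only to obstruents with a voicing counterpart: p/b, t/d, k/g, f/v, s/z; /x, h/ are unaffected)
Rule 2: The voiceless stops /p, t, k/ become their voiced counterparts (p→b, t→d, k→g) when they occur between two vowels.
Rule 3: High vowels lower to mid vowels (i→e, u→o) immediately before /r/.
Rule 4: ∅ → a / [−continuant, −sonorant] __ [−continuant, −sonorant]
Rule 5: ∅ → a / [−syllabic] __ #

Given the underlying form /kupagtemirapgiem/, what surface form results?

Rule 1 (regressive voicing assimilation): /g/ precedes the voiceless obstruent /t/, so it devoices to [k] by assimilation. /p/ precedes the voiced obstruent /g/, so it voices to [b] by assimilation. /kupagtemirapgiem/ → kupaktemirabgiem.
Rule 2 (intervocalic voicing): /p/ is a voiceless stop between vowels /u/ and /a/, so it voices to [b]. /kupaktemirabgiem/ → kubaktemirabgiem.
Rule 3 (pre-rhotic lowering): /i/ is a high vowel immediately before /r/, so it lowers to [e]. /kubaktemirabgiem/ → kubaktemerabgiem.
Rule 4 (stop-cluster a-epenthesis): /k/ and /t/ form a stop–stop cluster, so [a] is inserted between them. /b/ and /g/ form a stop–stop cluster, so [a] is inserted between them. /kubaktemerabgiem/ → kubakatemerabagiem.
Rule 5 (final a-epenthesis): the form ends in the consonant /m/, so [a] is inserted word-finally. /kubakatemerabagiem/ → kubakatemerabagiema.

kubakatemerabagiema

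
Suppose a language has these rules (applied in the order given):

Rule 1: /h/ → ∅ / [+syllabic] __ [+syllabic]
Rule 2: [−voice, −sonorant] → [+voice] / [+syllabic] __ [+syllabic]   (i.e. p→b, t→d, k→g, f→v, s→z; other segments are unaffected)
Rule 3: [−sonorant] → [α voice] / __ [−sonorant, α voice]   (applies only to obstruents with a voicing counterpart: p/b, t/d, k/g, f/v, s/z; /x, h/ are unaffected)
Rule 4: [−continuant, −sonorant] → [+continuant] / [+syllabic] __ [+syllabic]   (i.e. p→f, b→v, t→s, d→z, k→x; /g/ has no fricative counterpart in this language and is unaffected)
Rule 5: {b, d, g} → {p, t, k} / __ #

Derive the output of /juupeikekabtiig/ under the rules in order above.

juuveigegaptiik

Rule 1 (intervocalic h-deletion): no segment meets the environment; /juupeikekabtiig/ is unchanged.
Rule 2 (intervocalic voicing): /p/ is a voiceless obstruent between vowels /u/ and /e/, so it voices to [b]. /k/ is a voiceless obstruent between vowels /i/ and /e/, so it voices to [g]. /k/ is a voiceless obstruent between vowels /e/ and /a/, so it voices to [g]. /juupeikekabtiig/ → juubeigegabtiig.
Rule 3 (regressive voicing assimilation): /b/ precedes the voiceless obstruent /t/, so it devoices to [p] by assimilation. /juubeigegabtiig/ → juubeigegaptiig.
Rule 4 (intervocalic spirantization): /b/ is a stop between vowels /u/ and /e/, so it spirantizes to the fricative [v]. /juubeigegaptiig/ → juuveigegaptiig.
Rule 5 (final devoicing): /g/ is a voiced stop in word-final position, so it devoices to [k]. /juuveigegaptiig/ → juuveigegaptiik.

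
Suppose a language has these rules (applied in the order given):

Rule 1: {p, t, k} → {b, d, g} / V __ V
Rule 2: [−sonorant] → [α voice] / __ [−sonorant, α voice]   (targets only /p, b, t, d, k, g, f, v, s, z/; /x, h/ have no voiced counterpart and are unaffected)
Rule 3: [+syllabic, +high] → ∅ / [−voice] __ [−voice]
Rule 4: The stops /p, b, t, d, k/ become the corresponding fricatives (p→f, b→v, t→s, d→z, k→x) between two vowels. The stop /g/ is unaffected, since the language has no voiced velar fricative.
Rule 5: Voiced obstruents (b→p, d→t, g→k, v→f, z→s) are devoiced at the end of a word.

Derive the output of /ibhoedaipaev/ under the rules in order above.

iphoezaivaef

Rule 1 (intervocalic voicing): /p/ is a voiceless stop between vowels /i/ and /a/, so it voices to [b]. /ibhoedaipaev/ → ibhoedaibaev.
Rule 2 (regressive voicing assimilation): /b/ precedes the voiceless obstruent /h/, so it devoices to [p] by assimilation. /ibhoedaibaev/ → iphoedaibaev.
Rule 3 (high vowel syncope): no segment meets the environment; /iphoedaibaev/ is unchanged.
Rule 4 (intervocalic spirantization): /d/ is a stop between vowels /e/ and /a/, so it spirantizes to the fricative [z]. /b/ is a stop between vowels /i/ and /a/, so it spirantizes to the fricative [v]. /iphoedaibaev/ → iphoezaivaev.
Rule 5 (final devoicing): /v/ is a voiced obstruent in word-final position, so it devoices to [f]. /iphoezaivaev/ → iphoezaivaef.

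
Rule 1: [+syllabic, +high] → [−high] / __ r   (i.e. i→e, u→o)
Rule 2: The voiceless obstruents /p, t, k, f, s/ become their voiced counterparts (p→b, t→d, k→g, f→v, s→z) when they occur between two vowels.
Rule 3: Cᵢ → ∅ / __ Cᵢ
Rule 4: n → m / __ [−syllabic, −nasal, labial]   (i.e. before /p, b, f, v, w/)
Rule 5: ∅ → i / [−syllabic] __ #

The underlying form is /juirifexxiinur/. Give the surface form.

Rule 1 (pre-rhotic lowering): /i/ is a high vowel immediately before /r/, so it lowers to [e]. /u/ is a high vowel immediately before /r/, so it lowers to [o]. /juirifexxiinur/ → juerifexxiinor.
Rule 2 (intervocalic voicing): /f/ is a voiceless obstruent between vowels /i/ and /e/, so it voices to [v]. /juerifexxiinor/ → juerivexxiinor.
Rule 3 (degemination): /xx/ is a geminate; the first /x/ deletes. /juerivexxiinor/ → juerivexiinor.
Rule 4 (nasal place assimilation): no segment meets the environment; /juerivexiinor/ is unchanged.
Rule 5 (final i-epenthesis): the form ends in the consonant /r/, so [i] is inserted word-finally. /juerivexiinor/ → juerivexiinori.

juerivexiinori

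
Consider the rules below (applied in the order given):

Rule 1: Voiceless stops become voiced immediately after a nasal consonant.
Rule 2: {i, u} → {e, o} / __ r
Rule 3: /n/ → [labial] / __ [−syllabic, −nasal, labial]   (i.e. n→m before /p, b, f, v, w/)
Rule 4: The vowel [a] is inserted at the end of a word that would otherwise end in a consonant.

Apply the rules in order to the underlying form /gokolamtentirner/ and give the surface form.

Rule 1 (post-nasal voicing): /t/ is a voiceless stop immediately after the nasal /m/, so it voices to [d]. /t/ is a voiceless stop immediately after the nasal /n/, so it voices to [d]. /gokolamtentirner/ → gokolamdendirner.
Rule 2 (pre-rhotic lowering): /i/ is a high vowel immediately before /r/, so it lowers to [e]. /gokolamdendirner/ → gokolamdenderner.
Rule 3 (nasal place assimilation): no segment meets the environment; /gokolamdenderner/ is unchanged.
Rule 4 (final a-epenthesis): the form ends in the consonant /r/, so [a] is inserted word-finally. /gokolamdenderner/ → gokolamdendernera.

gokolamdendernera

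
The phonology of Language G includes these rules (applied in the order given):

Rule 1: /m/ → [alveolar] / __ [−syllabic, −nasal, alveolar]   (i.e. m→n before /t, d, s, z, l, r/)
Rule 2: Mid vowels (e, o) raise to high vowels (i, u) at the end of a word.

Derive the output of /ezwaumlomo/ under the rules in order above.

ezwaunlomu

Rule 1 (nasal place assimilation): /m/ precedes the alveolar consonant /l/, so it assimilates in place to [n]. /ezwaumlomo/ → ezwaunlomo.
Rule 2 (final vowel raising): /o/ is a mid vowel in word-final position, so it raises to [u]. /ezwaunlomo/ → ezwaunlomu.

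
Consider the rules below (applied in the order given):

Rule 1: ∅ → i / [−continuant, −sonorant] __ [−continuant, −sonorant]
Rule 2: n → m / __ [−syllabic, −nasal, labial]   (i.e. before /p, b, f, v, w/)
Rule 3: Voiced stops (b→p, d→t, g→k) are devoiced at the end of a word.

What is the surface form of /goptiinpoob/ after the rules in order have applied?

Rule 1 (stop-cluster i-epenthesis): /p/ and /t/ form a stop–stop cluster, so [i] is inserted between them. /goptiinpoob/ → gopitiinpoob.
Rule 2 (nasal place assimilation): /n/ precedes the labial consonant /p/, so it assimilates in place to [m]. /gopitiinpoob/ → gopitiimpoob.
Rule 3 (final devoicing): /b/ is a voiced stop in word-final position, so it devoices to [p]. /gopitiimpoob/ → gopitiimpoop.

gopitiimpoop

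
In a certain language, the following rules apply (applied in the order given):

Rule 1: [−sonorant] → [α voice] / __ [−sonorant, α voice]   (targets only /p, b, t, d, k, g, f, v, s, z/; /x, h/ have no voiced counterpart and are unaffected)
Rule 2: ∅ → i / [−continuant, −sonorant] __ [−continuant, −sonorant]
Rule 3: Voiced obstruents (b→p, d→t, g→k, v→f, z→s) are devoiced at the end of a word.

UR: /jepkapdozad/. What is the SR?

jepikabidozat

Rule 1 (regressive voicing assimilation): /p/ precedes the voiced obstruent /d/, so it voices to [b] by assimilation. /jepkapdozad/ → jepkabdozad.
Rule 2 (stop-cluster i-epenthesis): /p/ and /k/ form a stop–stop cluster, so [i] is inserted between them. /b/ and /d/ form a stop–stop cluster, so [i] is inserted between them. /jepkabdozad/ → jepikabidozad.
Rule 3 (final devoicing): /d/ is a voiced obstruent in word-final position, so it devoices to [t]. /jepikabidozad/ → jepikabidozat.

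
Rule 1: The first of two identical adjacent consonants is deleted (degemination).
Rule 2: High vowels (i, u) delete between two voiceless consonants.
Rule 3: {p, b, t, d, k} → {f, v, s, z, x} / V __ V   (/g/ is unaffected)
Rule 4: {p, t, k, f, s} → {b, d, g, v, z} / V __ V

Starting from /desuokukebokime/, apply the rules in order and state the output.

Rule 1 (degemination): no segment meets the environment; /desuokukebokime/ is unchanged.
Rule 2 (high vowel syncope): /u/ is a high vowel flanked by voiceless consonants /k/ and /k/, so it deletes. /desuokukebokime/ → desuokkebokime.
Rule 3 (intervocalic spirantization): /b/ is a stop between vowels /e/ and /o/, so it spirantizes to the fricative [v]. /k/ is a stop between vowels /o/ and /i/, so it spirantizes to the fricative [x]. /desuokkebokime/ → desuokkevoxime.
Rule 4 (intervocalic voicing): /s/ is a voiceless obstruent between vowels /e/ and /u/, so it voices to [z]. /desuokkevoxime/ → dezuokkevoxime.

dezuokkevoxime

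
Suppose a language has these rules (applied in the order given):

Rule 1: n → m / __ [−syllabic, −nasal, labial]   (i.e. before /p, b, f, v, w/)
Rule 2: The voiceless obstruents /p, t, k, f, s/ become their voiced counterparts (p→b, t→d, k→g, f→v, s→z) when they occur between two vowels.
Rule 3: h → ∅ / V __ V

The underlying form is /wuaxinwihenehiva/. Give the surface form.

Rule 1 (nasal place assimilation): /n/ precedes the labial consonant /w/, so it assimilates in place to [m]. /wuaxinwihenehiva/ → wuaximwihenehiva.
Rule 2 (intervocalic voicing): no segment meets the environment; /wuaximwihenehiva/ is unchanged.
Rule 3 (intervocalic h-deletion): /h/ occurs between vowels /i/ and /e/, so it deletes. /h/ occurs between vowels /e/ and /i/, so it deletes. /wuaximwihenehiva/ → wuaximwieneiva.

wuaximwieneiva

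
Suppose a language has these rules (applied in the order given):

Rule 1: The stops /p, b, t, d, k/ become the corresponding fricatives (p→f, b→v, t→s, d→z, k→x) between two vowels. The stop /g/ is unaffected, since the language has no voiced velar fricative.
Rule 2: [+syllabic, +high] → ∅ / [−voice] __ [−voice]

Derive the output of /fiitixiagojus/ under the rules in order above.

fiisxiagojus

Rule 1 (intervocalic spirantization): /t/ is a stop between vowels /i/ and /i/, so it spirantizes to the fricative [s]. /fiitixiagojus/ → fiisixiagojus.
Rule 2 (high vowel syncope): /i/ is a high vowel flanked by voiceless consonants /s/ and /x/, so it deletes. /fiisixiagojus/ → fiisxiagojus.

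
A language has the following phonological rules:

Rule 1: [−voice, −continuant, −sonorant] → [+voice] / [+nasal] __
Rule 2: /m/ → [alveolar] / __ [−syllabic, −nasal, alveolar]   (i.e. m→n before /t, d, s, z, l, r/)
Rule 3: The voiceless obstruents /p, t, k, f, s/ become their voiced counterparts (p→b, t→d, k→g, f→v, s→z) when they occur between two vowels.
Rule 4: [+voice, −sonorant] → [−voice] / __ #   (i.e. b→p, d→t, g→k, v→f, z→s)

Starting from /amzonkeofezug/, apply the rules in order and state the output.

Rule 1 (post-nasal voicing): /k/ is a voiceless stop immediately after the nasal /n/, so it voices to [g]. /amzonkeofezug/ → amzongeofezug.
Rule 2 (nasal place assimilation): /m/ precedes the alveolar consonant /z/, so it assimilates in place to [n]. /amzongeofezug/ → anzongeofezug.
Rule 3 (intervocalic voicing): /f/ is a voiceless obstruent between vowels /o/ and /e/, so it voices to [v]. /anzongeofezug/ → anzongeovezug.
Rule 4 (final devoicing): /g/ is a voiced obstruent in word-final position, so it devoices to [k]. /anzongeovezug/ → anzongeovezuk.

anzongeovezuk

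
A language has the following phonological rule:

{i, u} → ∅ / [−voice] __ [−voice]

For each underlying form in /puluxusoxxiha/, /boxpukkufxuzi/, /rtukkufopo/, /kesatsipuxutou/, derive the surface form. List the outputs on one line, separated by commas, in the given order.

/puluxusoxxiha/: /u/ is a high vowel flanked by voiceless consonants /x/ and /s/, so it deletes. /i/ is a high vowel flanked by voiceless consonants /x/ and /h/, so it deletes. → [puluxsoxxha].
/boxpukkufxuzi/: /u/ is a high vowel flanked by voiceless consonants /p/ and /k/, so it deletes. /u/ is a high vowel flanked by voiceless consonants /k/ and /f/, so it deletes. → [boxpkkfxuzi].
/rtukkufopo/: /u/ is a high vowel flanked by voiceless consonants /t/ and /k/, so it deletes. /u/ is a high vowel flanked by voiceless consonants /k/ and /f/, so it deletes. → [rtkkfopo].
/kesatsipuxutou/: /i/ is a high vowel flanked by voiceless consonants /s/ and /p/, so it deletes. /u/ is a high vowel flanked by voiceless consonants /p/ and /x/, so it deletes. /u/ is a high vowel flanked by voiceless consonants /x/ and /t/, so it deletes. → [kesatspxtou].

puluxsoxxha, boxpkkfxuzi, rtkkfopo, kesatspxtou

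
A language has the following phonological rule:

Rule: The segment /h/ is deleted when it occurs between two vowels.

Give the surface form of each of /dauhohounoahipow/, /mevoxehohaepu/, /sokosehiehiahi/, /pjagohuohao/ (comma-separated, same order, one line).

/dauhohounoahipow/: /h/ occurs between vowels /u/ and /o/, so it deletes. /h/ occurs between vowels /o/ and /o/, so it deletes. /h/ occurs between vowels /a/ and /i/, so it deletes. → [dauoounoaipow].
/mevoxehohaepu/: /h/ occurs between vowels /e/ and /o/, so it deletes. /h/ occurs between vowels /o/ and /a/, so it deletes. → [mevoxeoaepu].
/sokosehiehiahi/: /h/ occurs between vowels /e/ and /i/, so it deletes. /h/ occurs between vowels /e/ and /i/, so it deletes. /h/ occurs between vowels /a/ and /i/, so it deletes. → [sokoseieiai].
/pjagohuohao/: /h/ occurs between vowels /o/ and /u/, so it deletes. /h/ occurs between vowels /o/ and /a/, so it deletes. → [pjagouoao].

dauoounoaipow, mevoxeoaepu, sokoseieiai, pjagouoao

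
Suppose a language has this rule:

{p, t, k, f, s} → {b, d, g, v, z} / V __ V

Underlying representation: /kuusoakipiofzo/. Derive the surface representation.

kuuzoagibiofzo

Scanning /kuusoakipiofzo/: /k/ at position 1 is not in the conditioning environment; /s/ is a voiceless obstruent between vowels /u/ and /o/, so it voices to [z]; /k/ is a voiceless obstruent between vowels /a/ and /i/, so it voices to [g]; /p/ is a voiceless obstruent between vowels /i/ and /i/, so it voices to [b]; /f/ at position 12 is not in the conditioning environment.
Result: [kuuzoagibiofzo].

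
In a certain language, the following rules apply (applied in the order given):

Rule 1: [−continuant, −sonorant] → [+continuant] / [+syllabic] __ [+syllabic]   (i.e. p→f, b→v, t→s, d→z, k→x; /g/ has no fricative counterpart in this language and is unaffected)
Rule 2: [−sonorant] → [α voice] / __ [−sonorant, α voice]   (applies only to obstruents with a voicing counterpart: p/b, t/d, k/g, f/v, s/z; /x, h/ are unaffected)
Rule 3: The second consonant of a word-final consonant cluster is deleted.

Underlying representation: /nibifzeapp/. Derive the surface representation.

nivivzeap

Rule 1 (intervocalic spirantization): /b/ is a stop between vowels /i/ and /i/, so it spirantizes to the fricative [v]. /nibifzeapp/ → nivifzeapp.
Rule 2 (regressive voicing assimilation): /f/ precedes the voiced obstruent /z/, so it voices to [v] by assimilation. /nivifzeapp/ → nivivzeapp.
Rule 3 (final cluster simplification): /p/ is the second consonant of a word-final cluster /pp/, so it deletes. /nivivzeapp/ → nivivzeap.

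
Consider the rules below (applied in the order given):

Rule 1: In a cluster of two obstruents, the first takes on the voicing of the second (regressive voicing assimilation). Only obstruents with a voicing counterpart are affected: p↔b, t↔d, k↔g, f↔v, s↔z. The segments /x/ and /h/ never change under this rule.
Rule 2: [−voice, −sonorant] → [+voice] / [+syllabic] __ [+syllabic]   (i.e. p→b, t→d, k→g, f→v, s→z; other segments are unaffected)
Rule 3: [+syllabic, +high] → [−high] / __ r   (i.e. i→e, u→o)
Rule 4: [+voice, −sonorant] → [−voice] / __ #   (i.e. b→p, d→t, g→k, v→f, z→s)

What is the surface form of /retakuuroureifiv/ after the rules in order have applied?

Rule 1 (regressive voicing assimilation): no segment meets the environment; /retakuuroureifiv/ is unchanged.
Rule 2 (intervocalic voicing): /t/ is a voiceless obstruent between vowels /e/ and /a/, so it voices to [d]. /k/ is a voiceless obstruent between vowels /a/ and /u/, so it voices to [g]. /f/ is a voiceless obstruent between vowels /i/ and /i/, so it voices to [v]. /retakuuroureifiv/ → redaguuroureiviv.
Rule 3 (pre-rhotic lowering): /u/ is a high vowel immediately before /r/, so it lowers to [o]. /u/ is a high vowel immediately before /r/, so it lowers to [o]. /redaguuroureiviv/ → redaguorooreiviv.
Rule 4 (final devoicing): /v/ is a voiced obstruent in word-final position, so it devoices to [f]. /redaguorooreiviv/ → redaguorooreivif.

redaguorooreivif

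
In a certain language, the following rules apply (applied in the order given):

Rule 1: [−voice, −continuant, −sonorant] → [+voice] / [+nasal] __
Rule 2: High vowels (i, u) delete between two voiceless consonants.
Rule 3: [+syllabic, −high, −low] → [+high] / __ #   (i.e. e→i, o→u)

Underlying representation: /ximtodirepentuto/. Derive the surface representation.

ximdodirependutu

Rule 1 (post-nasal voicing): /t/ is a voiceless stop immediately after the nasal /m/, so it voices to [d]. /t/ is a voiceless stop immediately after the nasal /n/, so it voices to [d]. /ximtodirepentuto/ → ximdodirependuto.
Rule 2 (high vowel syncope): no segment meets the environment; /ximdodirependuto/ is unchanged.
Rule 3 (final vowel raising): /o/ is a mid vowel in word-final position, so it raises to [u]. /ximdodirependuto/ → ximdodirependutu.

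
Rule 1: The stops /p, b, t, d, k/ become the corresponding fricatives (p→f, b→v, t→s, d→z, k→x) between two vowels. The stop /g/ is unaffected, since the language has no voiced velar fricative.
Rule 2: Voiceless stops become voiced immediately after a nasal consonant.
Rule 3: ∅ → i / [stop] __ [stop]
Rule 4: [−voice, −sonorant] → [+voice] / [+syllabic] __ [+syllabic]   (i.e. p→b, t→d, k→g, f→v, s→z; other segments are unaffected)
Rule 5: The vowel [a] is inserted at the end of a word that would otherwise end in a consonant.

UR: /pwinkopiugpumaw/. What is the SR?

pwingoviugibumawa

Rule 1 (intervocalic spirantization): /p/ is a stop between vowels /o/ and /i/, so it spirantizes to the fricative [f]. /pwinkopiugpumaw/ → pwinkofiugpumaw.
Rule 2 (post-nasal voicing): /k/ is a voiceless stop immediately after the nasal /n/, so it voices to [g]. /pwinkofiugpumaw/ → pwingofiugpumaw.
Rule 3 (stop-cluster i-epenthesis): /g/ and /p/ form a stop–stop cluster, so [i] is inserted between them. /pwingofiugpumaw/ → pwingofiugipumaw.
Rule 4 (intervocalic voicing): /f/ is a voiceless obstruent between vowels /o/ and /i/, so it voices to [v]. /p/ is a voiceless obstruent between vowels /i/ and /u/, so it voices to [b]. /pwingofiugipumaw/ → pwingoviugibumaw.
Rule 5 (final a-epenthesis): the form ends in the consonant /w/, so [a] is inserted word-finally. /pwingoviugibumaw/ → pwingoviugibumawa.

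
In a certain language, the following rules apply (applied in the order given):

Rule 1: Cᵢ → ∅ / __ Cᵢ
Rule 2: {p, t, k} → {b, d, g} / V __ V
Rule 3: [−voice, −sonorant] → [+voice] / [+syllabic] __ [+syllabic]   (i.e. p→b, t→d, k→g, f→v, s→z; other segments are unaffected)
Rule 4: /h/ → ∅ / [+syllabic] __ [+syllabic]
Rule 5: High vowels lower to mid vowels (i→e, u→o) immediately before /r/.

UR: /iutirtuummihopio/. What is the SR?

iudertuumiobio

Rule 1 (degemination): /mm/ is a geminate; the first /m/ deletes. /iutirtuummihopio/ → iutirtuumihopio.
Rule 2 (intervocalic voicing): /t/ is a voiceless stop between vowels /u/ and /i/, so it voices to [d]. /p/ is a voiceless stop between vowels /o/ and /i/, so it voices to [b]. /iutirtuumihopio/ → iudirtuumihobio.
Rule 3 (intervocalic voicing): no segment meets the environment; /iudirtuumihobio/ is unchanged.
Rule 4 (intervocalic h-deletion): /h/ occurs between vowels /i/ and /o/, so it deletes. /iudirtuumihobio/ → iudirtuumiobio.
Rule 5 (pre-rhotic lowering): /i/ is a high vowel immediately before /r/, so it lowers to [e]. /iudirtuumiobio/ → iudertuumiobio.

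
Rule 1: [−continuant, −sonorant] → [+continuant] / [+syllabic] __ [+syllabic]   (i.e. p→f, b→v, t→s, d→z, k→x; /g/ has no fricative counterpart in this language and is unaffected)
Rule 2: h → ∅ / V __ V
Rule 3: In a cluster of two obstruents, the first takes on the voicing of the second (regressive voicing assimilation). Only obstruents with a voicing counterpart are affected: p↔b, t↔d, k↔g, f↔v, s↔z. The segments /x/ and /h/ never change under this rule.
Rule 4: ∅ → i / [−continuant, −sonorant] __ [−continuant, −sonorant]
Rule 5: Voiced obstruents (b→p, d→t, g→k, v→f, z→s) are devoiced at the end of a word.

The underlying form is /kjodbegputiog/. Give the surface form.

Rule 1 (intervocalic spirantization): /t/ is a stop between vowels /u/ and /i/, so it spirantizes to the fricative [s]. /kjodbegputiog/ → kjodbegpusiog.
Rule 2 (intervocalic h-deletion): no segment meets the environment; /kjodbegpusiog/ is unchanged.
Rule 3 (regressive voicing assimilation): /g/ precedes the voiceless obstruent /p/, so it devoices to [k] by assimilation. /kjodbegpusiog/ → kjodbekpusiog.
Rule 4 (stop-cluster i-epenthesis): /d/ and /b/ form a stop–stop cluster, so [i] is inserted between them. /k/ and /p/ form a stop–stop cluster, so [i] is inserted between them. /kjodbekpusiog/ → kjodibekipusiog.
Rule 5 (final devoicing): /g/ is a voiced obstruent in word-final position, so it devoices to [k]. /kjodibekipusiog/ → kjodibekipusiok.

kjodibekipusiok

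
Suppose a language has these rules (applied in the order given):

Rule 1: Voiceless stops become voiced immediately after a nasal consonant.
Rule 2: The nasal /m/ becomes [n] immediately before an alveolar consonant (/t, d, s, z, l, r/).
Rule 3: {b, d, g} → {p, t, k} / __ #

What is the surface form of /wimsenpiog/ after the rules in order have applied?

winsenbiok

Rule 1 (post-nasal voicing): /p/ is a voiceless stop immediately after the nasal /n/, so it voices to [b]. /wimsenpiog/ → wimsenbiog.
Rule 2 (nasal place assimilation): /m/ precedes the alveolar consonant /s/, so it assimilates in place to [n]. /wimsenbiog/ → winsenbiog.
Rule 3 (final devoicing): /g/ is a voiced stop in word-final position, so it devoices to [k]. /winsenbiog/ → winsenbiok.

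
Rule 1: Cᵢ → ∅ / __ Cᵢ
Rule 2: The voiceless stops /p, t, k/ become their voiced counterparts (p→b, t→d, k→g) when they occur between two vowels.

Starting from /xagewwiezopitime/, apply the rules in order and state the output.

Rule 1 (degemination): /ww/ is a geminate; the first /w/ deletes. /xagewwiezopitime/ → xagewiezopitime.
Rule 2 (intervocalic voicing): /p/ is a voiceless stop between vowels /o/ and /i/, so it voices to [b]. /t/ is a voiceless stop between vowels /i/ and /i/, so it voices to [d]. /xagewiezopitime/ → xagewiezobidime.

xagewiezobidime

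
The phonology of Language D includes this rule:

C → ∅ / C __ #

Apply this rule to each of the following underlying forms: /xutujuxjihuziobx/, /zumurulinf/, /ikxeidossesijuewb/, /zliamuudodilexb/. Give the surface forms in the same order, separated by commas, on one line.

xutujuxjihuziob, zumurulin, ikxeidossesijuew, zliamuudodilex

/xutujuxjihuziobx/: /x/ is the second consonant of a word-final cluster /bx/, so it deletes. → [xutujuxjihuziob].
/zumurulinf/: /f/ is the second consonant of a word-final cluster /nf/, so it deletes. → [zumurulin].
/ikxeidossesijuewb/: /b/ is the second consonant of a word-final cluster /wb/, so it deletes. → [ikxeidossesijuew].
/zliamuudodilexb/: /b/ is the second consonant of a word-final cluster /xb/, so it deletes. → [zliamuudodilex].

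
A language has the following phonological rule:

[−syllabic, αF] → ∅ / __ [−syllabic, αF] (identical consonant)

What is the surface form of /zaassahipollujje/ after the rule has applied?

/ss/ is a geminate; the first /s/ deletes.
/ll/ is a geminate; the first /l/ deletes.
/jj/ is a geminate; the first /j/ deletes.
Surface form: [zaasahipoluje].

zaasahipoluje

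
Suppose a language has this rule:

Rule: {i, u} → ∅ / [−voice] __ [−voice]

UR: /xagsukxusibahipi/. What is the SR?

/u/ is a high vowel flanked by voiceless consonants /s/ and /k/, so it deletes.
/u/ is a high vowel flanked by voiceless consonants /x/ and /s/, so it deletes.
/i/ is a high vowel flanked by voiceless consonants /h/ and /p/, so it deletes.
The other instances of /i/ do not occur in the required environment and remain unchanged.
Surface form: [xagskxsibahpi].

xagskxsibahpi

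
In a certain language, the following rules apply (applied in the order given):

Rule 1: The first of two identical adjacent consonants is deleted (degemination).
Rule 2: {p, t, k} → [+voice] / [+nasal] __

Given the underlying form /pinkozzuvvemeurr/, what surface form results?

Rule 1 (degemination): /zz/ is a geminate; the first /z/ deletes. /vv/ is a geminate; the first /v/ deletes. /rr/ is a geminate; the first /r/ deletes. /pinkozzuvvemeurr/ → pinkozuvemeur.
Rule 2 (post-nasal voicing): /k/ is a voiceless stop immediately after the nasal /n/, so it voices to [g]. /pinkozuvemeur/ → pingozuvemeur.

pingozuvemeur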